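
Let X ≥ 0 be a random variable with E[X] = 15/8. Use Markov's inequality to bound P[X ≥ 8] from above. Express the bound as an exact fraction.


μ = E[X] = 15/8, a = 8.
Markov: P[X ≥ 8] ≤ μ/a = (15/8)/8 = 15/64.
Numerically: ≈ 0.234375.
(Since a = 8 > μ = 1.875000, the bound 15/64 is < 1 and informative.)

P[X ≥ 8] ≤ 15/64 ≈ 0.234375.


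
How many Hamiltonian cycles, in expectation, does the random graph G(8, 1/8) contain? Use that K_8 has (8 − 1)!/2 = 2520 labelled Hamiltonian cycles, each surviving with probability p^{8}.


K_8 has (8 − 1)!/2 = 2520 labelled Hamiltonian cycles.
For each such Hamiltonian cycle H, let X_H = 1 if all 8 edges of H are present in G. Then P[X_H = 1] = p^{8} = (1/8)^{8} = 1/16777216.
By linearity: E[X] = Σ_H E[X_H] = 2520 · p^{8} = 2520 · 1/16777216 = 315/2097152.
Numerically: E[X] ≈ 0.000150204.

E[X] = 2520 · (1/8)^{8} = 315/2097152 ≈ 0.000150204.


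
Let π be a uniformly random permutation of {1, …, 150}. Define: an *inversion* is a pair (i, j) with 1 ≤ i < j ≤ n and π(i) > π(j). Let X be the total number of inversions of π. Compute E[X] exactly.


Write X = Σ X_I over the C(150, 2) = 11175 pairs i < j, with X_I the indicator of one inversion.
There are 11175 indicators.
For each fixed pair i < j, the values π(i) and π(j) are two distinct elements of {1, …, 150} in uniformly random order; by symmetry P[π(i) > π(j)] = 1/2.
By linearity: E[X] = 11175 · (1/2) = C(150, 2) · (1/2) = 11175/2 = 11175/2 ≈ 5587.50000.

E[X] = 11175/2 = 5587.50000.


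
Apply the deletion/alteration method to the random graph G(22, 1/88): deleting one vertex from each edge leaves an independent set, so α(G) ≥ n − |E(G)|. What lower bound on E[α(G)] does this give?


E[|E(G)|] = C(22, 2)·p = 231 · (1/88) = 21/8.
E[α(G)] ≥ n − E[|E(G)|] = 22 − 21/8 = 155/8.
Numerically: ≈ 19.37500.
(This is only a lower bound; the true E[α(G)] may be larger.)

E[α(G)] ≥ 155/8 ≈ 19.37500.


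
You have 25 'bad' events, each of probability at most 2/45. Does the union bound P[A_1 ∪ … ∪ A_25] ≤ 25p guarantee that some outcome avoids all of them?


Union bound: P[∪_{i=1}^{25} A_i] ≤ Σ_i P[A_i] ≤ 25·p = 25·(2/45) = 10/9.
Numerically: 10/9 ≈ 1.111.
Is 10/9 < 1? NO.
Since the bound 10/9 is ≥ 1, the union bound is uninformative here; it does NOT by itself certify existence.

25·p = 10/9 ≈ 1.111; existence NOT certified by the union bound.


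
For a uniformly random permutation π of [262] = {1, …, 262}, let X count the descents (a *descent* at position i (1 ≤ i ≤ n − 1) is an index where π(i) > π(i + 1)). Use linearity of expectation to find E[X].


Write X = Σ X_I over i = 1, …, 261, with X_I the indicator of one descent.
There are 261 indicators.
For each fixed i, the pair (π(i), π(i+1)) is a uniformly random ordered pair of distinct values from {1, …, 262}; by symmetry P[π(i) > π(i+1)] = 1/2.
By linearity: E[X] = 261 · (1/2) = (262 − 1) · (1/2) = 261/2 ≈ 130.500000.

E[X] = 261/2 = 130.500000.


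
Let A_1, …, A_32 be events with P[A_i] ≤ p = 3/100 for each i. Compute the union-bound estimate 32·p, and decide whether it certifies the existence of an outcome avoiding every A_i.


Union bound: P[∪_{i=1}^{32} A_i] ≤ Σ_i P[A_i] ≤ 32·p = 32·(3/100) = 24/25.
Numerically: 24/25 ≈ 0.9600000.
Is 24/25 < 1? YES.
Since P[∪ A_i] ≤ 24/25 < 1, the complement has P[∩ A_i^c] ≥ 1 − 24/25 = 1/25 > 0, so some outcome avoids every A_i.

32·p = 24/25 ≈ 0.9600000; existence CERTIFIED by the union bound.


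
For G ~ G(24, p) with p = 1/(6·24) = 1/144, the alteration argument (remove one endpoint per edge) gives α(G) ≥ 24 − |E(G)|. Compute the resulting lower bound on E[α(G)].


E[|E(G)|] = C(24, 2)·p = 276 · (1/144) = 23/12.
E[α(G)] ≥ n − E[|E(G)|] = 24 − 23/12 = 265/12.
Numerically: ≈ 22.083333.
(This is only a lower bound; the true E[α(G)] may be larger.)

E[α(G)] ≥ 265/12 ≈ 22.083333.


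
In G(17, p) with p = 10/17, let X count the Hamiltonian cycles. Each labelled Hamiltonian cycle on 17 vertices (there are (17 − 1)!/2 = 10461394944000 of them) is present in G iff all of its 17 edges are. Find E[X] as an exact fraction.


K_17 has (17 − 1)!/2 = 10461394944000 labelled Hamiltonian cycles.
For each such Hamiltonian cycle H, let X_H = 1 if all 17 edges of H are present in G. Then P[X_H = 1] = p^{17} = (10/17)^{17} = 100000000000000000/827240261886336764177.
Summing the indicators: E[X] = Σ_H E[X_H] = 10461394944000 · p^{17} = 10461394944000 · 100000000000000000/827240261886336764177 = 1046139494400000000000000000000/827240261886336764177.
Numerically: E[X] ≈ 1.2646e+09.

E[X] = 10461394944000 · (10/17)^{17} = 1046139494400000000000000000000/827240261886336764177 ≈ 1.2646e+09.


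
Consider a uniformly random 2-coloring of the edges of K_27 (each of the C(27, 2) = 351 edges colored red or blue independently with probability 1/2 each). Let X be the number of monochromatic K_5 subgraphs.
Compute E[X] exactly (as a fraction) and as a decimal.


Let X = Σ_S X_S over the C(27, 5) = 80730 subsets S of size 5, where X_S = 1 if the K_5 on S is monochromatic.
For a fixed S, the K_5 on S has C(5, 2) = 10 edges. P[all 10 edges red] = (1/2)^10, and likewise for blue, so P[monochromatic] = 2·(1/2)^10 = 2^{1 − 10} = 1/512.
By linearity: E[X] = C(27, 5) · 2^{1 − 10} = 80730 · 1/512 = 40365/256.
Numerically: E[X] ≈ 157.67578.

E[X] = C(27,5)·2^(1−C(5,2)) = 40365/256 ≈ 157.67578.


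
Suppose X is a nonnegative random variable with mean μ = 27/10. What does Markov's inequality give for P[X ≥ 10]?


μ = E[X] = 27/10, a = 10.
Markov: P[X ≥ 10] ≤ μ/a = (27/10)/10 = 27/100.
Numerically: ≈ 0.270.
(Since a = 10 > μ = 2.700, the bound 27/100 is < 1 and informative.)

P[X ≥ 10] ≤ 27/100 ≈ 0.270.


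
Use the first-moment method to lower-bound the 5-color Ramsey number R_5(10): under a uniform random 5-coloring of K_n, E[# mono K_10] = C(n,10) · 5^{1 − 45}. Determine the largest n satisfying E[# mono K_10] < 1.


We need C(n, 10) · 5^{1 − 45} < 1, i.e. C(n, 10) < 5^{45 − 1} = 5684341886080801486968994140625.
Check values of n near the boundary:
  n = 5386: C(5386, 10) = 5613966214234562222231428510561; 5613966214234562222231428510561 < 5684341886080801486968994140625? YES
  n = 5387: C(5387, 10) = 5624406917627224603154306376491; 5624406917627224603154306376491 < 5684341886080801486968994140625? YES
  n = 5388: C(5388, 10) = 5634865093375880654852250419586; 5634865093375880654852250419586 < 5684341886080801486968994140625? YES
  n = 5389: C(5389, 10) = 5645340767466558997768874792926; 5645340767466558997768874792926 < 5684341886080801486968994140625? YES
  n = 5390: C(5390, 10) = 5655833965919099070255434039753; 5655833965919099070255434039753 < 5684341886080801486968994140625? YES
  n = 5391: C(5391, 10) = 5666344714787188828795213697883; 5666344714787188828795213697883 < 5684341886080801486968994140625? YES
  n = 5392: C(5392, 10) = 5676873040158402483252283957448; 5676873040158402483252283957448 < 5684341886080801486968994140625? YES
  n = 5393: C(5393, 10) = 5687418968154238267170642278008; 5687418968154238267170642278008 < 5684341886080801486968994140625? NO
The largest n with C(n, 10) < 5684341886080801486968994140625 is n = 5392 (where E[X] = 5676873040158402483252283957448/5684341886080801486968994140625 ≈ 0.9986861). Hence R_5(10) > 5392, i.e. R_5(10) ≥ 5393.

Largest n = 5392; hence R_5(10) > 5392.


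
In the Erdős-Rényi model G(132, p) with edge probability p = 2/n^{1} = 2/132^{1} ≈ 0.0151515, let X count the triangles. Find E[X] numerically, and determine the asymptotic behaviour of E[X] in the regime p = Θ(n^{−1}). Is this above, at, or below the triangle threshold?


Number of potential triangles: C(132, 3) = 374660.
Each occurs with probability p³ ≈ (0.0151515)³ ≈ 3.47830926e-06.
By linearity: E[X] = C(132, 3)·p³ ≈ 374660 · 3.47830926e-06 ≈ 1.303183.
Here α = 1, so p = 2/n is exactly at the triangle threshold p ~ 1/n. Asymptotically E[X] → c³/6 = 2³/6 = 4/3 ≈ 1.333333, a bounded constant. In this regime the triangle count is asymptotically Poisson(c³/6).

E[X] ≈ 1.303183; in regime p = Θ(1/n^{1}) E[X] stays bounded (at the triangle threshold p ~ 1/n).


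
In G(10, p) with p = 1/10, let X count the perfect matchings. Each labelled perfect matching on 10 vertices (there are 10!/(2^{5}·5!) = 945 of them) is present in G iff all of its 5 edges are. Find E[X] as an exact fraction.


K_10 has 10!/(2^{5}·5!) = 945 labelled perfect matchings.
For each such perfect matching H, let X_H = 1 if all 5 edges of H are present in G. Then P[X_H = 1] = p^{5} = (1/10)^{5} = 1/100000.
By linearity of expectation: E[X] = Σ_H E[X_H] = 945 · p^{5} = 945 · 1/100000 = 189/20000.
Numerically: E[X] ≈ 0.00945.

E[X] = 945 · (1/10)^{5} = 189/20000 ≈ 0.00945.


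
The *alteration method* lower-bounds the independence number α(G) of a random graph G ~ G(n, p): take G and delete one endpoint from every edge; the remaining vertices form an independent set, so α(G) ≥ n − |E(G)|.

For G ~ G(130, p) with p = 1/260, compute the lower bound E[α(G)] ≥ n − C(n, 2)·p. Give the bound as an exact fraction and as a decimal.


E[|E(G)|] = C(130, 2)·p = 8385 · (1/260) = 129/4.
E[α(G)] ≥ n − E[|E(G)|] = 130 − 129/4 = 391/4.
Numerically: ≈ 97.7500.
(This is only a lower bound; the true E[α(G)] may be larger.)

E[α(G)] ≥ 391/4 ≈ 97.7500.


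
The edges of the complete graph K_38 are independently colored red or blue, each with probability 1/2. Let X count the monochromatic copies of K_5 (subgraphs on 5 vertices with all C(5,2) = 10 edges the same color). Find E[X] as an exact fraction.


Let X = Σ_S X_S over the C(38, 5) = 501942 subsets S of size 5, where X_S = 1 if the K_5 on S is monochromatic.
For a fixed S, the K_5 on S has C(5, 2) = 10 edges. P[all 10 edges red] = (1/2)^10, and likewise for blue, so P[monochromatic] = 2·(1/2)^10 = 2^{1 − 10} = 1/512.
Summing: E[X] = C(38, 5) · 2^{1 − 10} = 501942 · 1/512 = 250971/256.
Numerically: E[X] ≈ 980.355.

E[X] = C(38,5)·2^(1−C(5,2)) = 250971/256 ≈ 980.355.


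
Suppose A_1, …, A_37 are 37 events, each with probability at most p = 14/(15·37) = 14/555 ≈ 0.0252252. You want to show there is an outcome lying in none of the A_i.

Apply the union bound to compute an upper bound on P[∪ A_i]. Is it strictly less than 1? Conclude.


Union bound: P[∪_{i=1}^{37} A_i] ≤ Σ_i P[A_i] ≤ 37·p = 37·(14/555) = 14/15.
Numerically: 14/15 ≈ 0.9333333.
Is 14/15 < 1? YES.
Since P[∪ A_i] ≤ 14/15 < 1, the complement has P[∩ A_i^c] ≥ 1 − 14/15 = 1/15 > 0, so some outcome avoids every A_i.

37·p = 14/15 ≈ 0.9333333; existence CERTIFIED by the union bound.


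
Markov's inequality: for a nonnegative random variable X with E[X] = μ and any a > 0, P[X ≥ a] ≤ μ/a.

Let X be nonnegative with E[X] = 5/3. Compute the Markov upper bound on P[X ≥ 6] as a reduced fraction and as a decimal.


μ = E[X] = 5/3, a = 6.
Markov: P[X ≥ 6] ≤ μ/a = (5/3)/6 = 5/18.
Numerically: ≈ 0.277778.
(Since a = 6 > μ = 1.666667, the bound 5/18 is < 1 and informative.)

P[X ≥ 6] ≤ 5/18 ≈ 0.277778.


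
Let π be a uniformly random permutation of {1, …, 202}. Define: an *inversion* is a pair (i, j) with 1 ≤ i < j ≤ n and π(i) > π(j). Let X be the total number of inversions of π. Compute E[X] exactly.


Write X = Σ X_I over the C(202, 2) = 20301 pairs i < j, with X_I the indicator of one inversion.
There are 20301 indicators.
For each fixed pair i < j, the values π(i) and π(j) are two distinct elements of {1, …, 202} in uniformly random order; by symmetry P[π(i) > π(j)] = 1/2.
By linearity: E[X] = 20301 · (1/2) = C(202, 2) · (1/2) = 20301/2 = 20301/2 ≈ 10150.500000.

E[X] = 20301/2 = 10150.500000.


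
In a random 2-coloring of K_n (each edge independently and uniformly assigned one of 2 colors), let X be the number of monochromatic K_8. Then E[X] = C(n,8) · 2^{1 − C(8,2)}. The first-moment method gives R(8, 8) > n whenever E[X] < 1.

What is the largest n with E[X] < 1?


We need C(n, 8) · 2^{1 − 28} < 1, i.e. C(n, 8) < 2^{28 − 1} = 134217728.
Check values of n near the boundary:
  n = 39: C(39, 8) = 61523748; 61523748 < 134217728? YES
  n = 40: C(40, 8) = 76904685; 76904685 < 134217728? YES
  n = 41: C(41, 8) = 95548245; 95548245 < 134217728? YES
  n = 42: C(42, 8) = 118030185; 118030185 < 134217728? YES
  n = 43: C(43, 8) = 145008513; 145008513 < 134217728? NO
  n = 44: C(44, 8) = 177232627; 177232627 < 134217728? NO
The largest n with C(n, 8) < 134217728 is n = 42 (where E[X] = 118030185/134217728 ≈ 0.8794). Hence R(8, 8) > 42, i.e. R(8, 8) ≥ 43.

Largest n = 42; hence R(8, 8) > 42.


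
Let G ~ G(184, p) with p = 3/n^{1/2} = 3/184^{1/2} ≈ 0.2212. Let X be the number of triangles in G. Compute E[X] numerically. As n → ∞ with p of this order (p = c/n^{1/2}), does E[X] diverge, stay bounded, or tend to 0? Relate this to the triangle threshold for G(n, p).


Number of potential triangles: C(184, 3) = 1021384.
Each occurs with probability p³ ≈ (0.2212)³ ≈ 1.081775e-02.
By linearity: E[X] = C(184, 3)·p³ ≈ 1021384 · 1.081775e-02 ≈ 11049.0790.
Since α = 1/2 < 1, p = c/n^{1/2} ≫ 1/n is above the triangle threshold p ~ 1/n. Asymptotically E[X] ~ (c³/6)·n^{3(1−α)} = (3³/6)·n^{1.5} → ∞; triangles are abundant w.h.p.

E[X] ≈ 11049.0790; in regime p = Θ(1/n^{1/2}) E[X] diverges (above the triangle threshold p ~ 1/n).


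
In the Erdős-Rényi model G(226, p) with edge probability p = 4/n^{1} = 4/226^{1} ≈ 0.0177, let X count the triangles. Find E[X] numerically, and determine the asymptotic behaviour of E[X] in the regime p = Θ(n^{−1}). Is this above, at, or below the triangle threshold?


Number of potential triangles: C(226, 3) = 1898400.
Each occurs with probability p³ ≈ (0.0177)³ ≈ 5.54440e-06.
By linearity: E[X] = C(226, 3)·p³ ≈ 1898400 · 5.54440e-06 ≈ 10.525.
Here α = 1, so p = 4/n is exactly at the triangle threshold p ~ 1/n. Asymptotically E[X] → c³/6 = 4³/6 = 32/3 ≈ 10.667, a bounded constant. In this regime the triangle count is asymptotically Poisson(c³/6).

E[X] ≈ 10.525; in regime p = Θ(1/n^{1}) E[X] stays bounded (at the triangle threshold p ~ 1/n).


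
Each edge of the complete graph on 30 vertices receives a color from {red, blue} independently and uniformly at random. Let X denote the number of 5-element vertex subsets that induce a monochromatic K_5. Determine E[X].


Let X = Σ_S X_S over the C(30, 5) = 142506 subsets S of size 5, where X_S = 1 if the K_5 on S is monochromatic.
For a fixed S, the K_5 on S has C(5, 2) = 10 edges. P[all 10 edges red] = (1/2)^10, and likewise for blue, so P[monochromatic] = 2·(1/2)^10 = 2^{1 − 10} = 1/512.
Summing: E[X] = C(30, 5) · 2^{1 − 10} = 142506 · 1/512 = 71253/256.
Numerically: E[X] ≈ 278.332.

E[X] = C(30,5)·2^(1−C(5,2)) = 71253/256 ≈ 278.332.


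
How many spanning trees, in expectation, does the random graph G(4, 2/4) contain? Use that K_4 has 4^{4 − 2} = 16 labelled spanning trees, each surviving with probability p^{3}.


K_4 has 4^{4 − 2} = 16 labelled spanning trees.
For each such spanning tree H, let X_H = 1 if all 3 edges of H are present in G. Then P[X_H = 1] = p^{3} = (1/2)^{3} = 1/8.
Summing the indicators: E[X] = Σ_H E[X_H] = 16 · p^{3} = 16 · 1/8 = 2.
Numerically: E[X] ≈ 2.

E[X] = 16 · (1/2)^{3} = 2 ≈ 2.


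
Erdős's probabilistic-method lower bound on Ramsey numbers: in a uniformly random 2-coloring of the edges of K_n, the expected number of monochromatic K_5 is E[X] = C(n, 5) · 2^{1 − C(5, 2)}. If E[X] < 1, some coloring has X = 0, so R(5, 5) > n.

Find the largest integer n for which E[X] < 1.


We need C(n, 5) · 2^{1 − 10} < 1, i.e. C(n, 5) < 2^{10 − 1} = 512.
Check values of n near the boundary:
  n = 6: C(6, 5) = 6; 6 < 512? YES
  n = 7: C(7, 5) = 21; 21 < 512? YES
  n = 8: C(8, 5) = 56; 56 < 512? YES
  n = 9: C(9, 5) = 126; 126 < 512? YES
  n = 10: C(10, 5) = 252; 252 < 512? YES
  n = 11: C(11, 5) = 462; 462 < 512? YES
  n = 12: C(12, 5) = 792; 792 < 512? NO
  n = 13: C(13, 5) = 1287; 1287 < 512? NO
The largest n with C(n, 5) < 512 is n = 11 (where E[X] = 231/256 ≈ 0.9023438). Hence R(5, 5) > 11, i.e. R(5, 5) ≥ 12.

Largest n = 11; hence R(5, 5) > 11.


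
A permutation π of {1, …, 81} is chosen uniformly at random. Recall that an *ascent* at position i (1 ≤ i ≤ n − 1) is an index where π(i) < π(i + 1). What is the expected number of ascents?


Write X = Σ X_I over i = 1, …, 80, with X_I the indicator of one ascent.
There are 80 indicators.
For each fixed i, the pair (π(i), π(i+1)) is a uniformly random ordered pair of distinct values from {1, …, 81}; by symmetry P[π(i) < π(i+1)] = 1/2.
By linearity: E[X] = 80 · (1/2) = (81 − 1) · (1/2) = 40 ≈ 40.000.

E[X] = 40 = 40.000.


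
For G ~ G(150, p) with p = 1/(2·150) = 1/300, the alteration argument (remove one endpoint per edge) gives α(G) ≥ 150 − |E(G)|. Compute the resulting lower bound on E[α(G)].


E[|E(G)|] = C(150, 2)·p = 11175 · (1/300) = 149/4.
E[α(G)] ≥ n − E[|E(G)|] = 150 − 149/4 = 451/4.
Numerically: ≈ 112.7500.
(This is only a lower bound; the true E[α(G)] may be larger.)

E[α(G)] ≥ 451/4 ≈ 112.7500.


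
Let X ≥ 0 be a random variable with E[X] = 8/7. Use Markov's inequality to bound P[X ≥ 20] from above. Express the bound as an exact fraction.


μ = E[X] = 8/7, a = 20.
Markov: P[X ≥ 20] ≤ μ/a = (8/7)/20 = 2/35.
Numerically: ≈ 0.0571.
(Since a = 20 > μ = 1.1429, the bound 2/35 is < 1 and informative.)

P[X ≥ 20] ≤ 2/35 ≈ 0.0571.


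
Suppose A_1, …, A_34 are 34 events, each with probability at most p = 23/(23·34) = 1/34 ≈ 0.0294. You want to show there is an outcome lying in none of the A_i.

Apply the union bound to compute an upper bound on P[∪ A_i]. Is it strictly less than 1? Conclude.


Union bound: P[∪_{i=1}^{34} A_i] ≤ Σ_i P[A_i] ≤ 34·p = 34·(1/34) = 1.
Numerically: 1 ≈ 1.0000.
Is 1 < 1? NO.
Since the bound 1 is ≥ 1, the union bound is uninformative here; it does NOT by itself certify existence.

34·p = 1 ≈ 1.0000; existence NOT certified by the union bound.


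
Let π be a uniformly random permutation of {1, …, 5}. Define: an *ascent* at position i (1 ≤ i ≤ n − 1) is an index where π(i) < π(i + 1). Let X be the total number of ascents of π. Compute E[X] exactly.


Write X = Σ X_I over i = 1, …, 4, with X_I the indicator of one ascent.
There are 4 indicators.
For each fixed i, the pair (π(i), π(i+1)) is a uniformly random ordered pair of distinct values from {1, …, 5}; by symmetry P[π(i) < π(i+1)] = 1/2.
By linearity: E[X] = 4 · (1/2) = (5 − 1) · (1/2) = 2 ≈ 2.000000.

E[X] = 2 = 2.000000.


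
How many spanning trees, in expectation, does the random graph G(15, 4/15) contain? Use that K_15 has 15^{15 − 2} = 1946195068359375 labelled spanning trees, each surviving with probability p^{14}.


K_15 has 15^{15 − 2} = 1946195068359375 labelled spanning trees.
For each such spanning tree H, let X_H = 1 if all 14 edges of H are present in G. Then P[X_H = 1] = p^{14} = (4/15)^{14} = 268435456/29192926025390625.
By linearity: E[X] = Σ_H E[X_H] = 1946195068359375 · p^{14} = 1946195068359375 · 268435456/29192926025390625 = 268435456/15.
Numerically: E[X] ≈ 1.78957e+07.

E[X] = 1946195068359375 · (4/15)^{14} = 268435456/15 ≈ 1.78957e+07.


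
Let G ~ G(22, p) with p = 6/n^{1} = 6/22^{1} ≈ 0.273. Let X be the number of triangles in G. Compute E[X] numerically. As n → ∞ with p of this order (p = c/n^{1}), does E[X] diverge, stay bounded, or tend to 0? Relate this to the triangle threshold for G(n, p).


Number of potential triangles: C(22, 3) = 1540.
Each occurs with probability p³ ≈ (0.273)³ ≈ 2.02855e-02.
By linearity: E[X] = C(22, 3)·p³ ≈ 1540 · 2.02855e-02 ≈ 31.240.
Here α = 1, so p = 6/n is exactly at the triangle threshold p ~ 1/n. Asymptotically E[X] → c³/6 = 6³/6 = 36 ≈ 36.000, a bounded constant. In this regime the triangle count is asymptotically Poisson(c³/6).

E[X] ≈ 31.240; in regime p = Θ(1/n^{1}) E[X] stays bounded (at the triangle threshold p ~ 1/n).


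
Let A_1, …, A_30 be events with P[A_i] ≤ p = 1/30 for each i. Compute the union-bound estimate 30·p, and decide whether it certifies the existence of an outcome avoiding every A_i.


Union bound: P[∪_{i=1}^{30} A_i] ≤ Σ_i P[A_i] ≤ 30·p = 30·(1/30) = 1.
Numerically: 1 ≈ 1.0000000.
Is 1 < 1? NO.
Since the bound 1 is ≥ 1, the union bound is uninformative here; it does NOT by itself certify existence.

30·p = 1 ≈ 1.0000000; existence NOT certified by the union bound.


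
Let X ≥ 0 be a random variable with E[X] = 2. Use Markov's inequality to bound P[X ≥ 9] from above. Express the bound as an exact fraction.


μ = E[X] = 2, a = 9.
Markov: P[X ≥ 9] ≤ μ/a = (2)/9 = 2/9.
Numerically: ≈ 0.22222.
(Since a = 9 > μ = 2.00000, the bound 2/9 is < 1 and informative.)

P[X ≥ 9] ≤ 2/9 ≈ 0.22222.


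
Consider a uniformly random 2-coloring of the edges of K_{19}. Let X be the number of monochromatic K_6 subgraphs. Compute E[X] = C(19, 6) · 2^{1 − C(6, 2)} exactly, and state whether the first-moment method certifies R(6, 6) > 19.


E[X] = C(19, 6) · 2^{1 − 15} = 27132 · 2^{−14} = 27132/16384.
As a reduced fraction: E[X] = 6783/4096 ≈ 1.656.
Is E[X] < 1? NO.
Since E[X] ≥ 1, the first-moment bound is inconclusive at n = 19; it does NOT by itself certify R(6, 6) > 19.

E[X] = 6783/4096 ≈ 1.656; E[X] ≥ 1; first-moment method inconclusive here.


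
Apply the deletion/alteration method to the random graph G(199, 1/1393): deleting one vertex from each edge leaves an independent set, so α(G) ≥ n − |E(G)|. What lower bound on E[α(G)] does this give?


E[|E(G)|] = C(199, 2)·p = 19701 · (1/1393) = 99/7.
E[α(G)] ≥ n − E[|E(G)|] = 199 − 99/7 = 1294/7.
Numerically: ≈ 184.8571.
(This is only a lower bound; the true E[α(G)] may be larger.)

E[α(G)] ≥ 1294/7 ≈ 184.8571.


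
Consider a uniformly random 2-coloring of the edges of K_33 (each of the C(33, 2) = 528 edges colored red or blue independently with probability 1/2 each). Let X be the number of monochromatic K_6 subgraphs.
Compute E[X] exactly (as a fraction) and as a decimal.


Let X = Σ_S X_S over the C(33, 6) = 1107568 subsets S of size 6, where X_S = 1 if the K_6 on S is monochromatic.
For a fixed S, the K_6 on S has C(6, 2) = 15 edges. P[all 15 edges red] = (1/2)^15, and likewise for blue, so P[monochromatic] = 2·(1/2)^15 = 2^{1 − 15} = 1/16384.
By linearity: E[X] = C(33, 6) · 2^{1 − 15} = 1107568 · 1/16384 = 69223/1024.
Numerically: E[X] ≈ 67.60059.

E[X] = C(33,6)·2^(1−C(6,2)) = 69223/1024 ≈ 67.60059.


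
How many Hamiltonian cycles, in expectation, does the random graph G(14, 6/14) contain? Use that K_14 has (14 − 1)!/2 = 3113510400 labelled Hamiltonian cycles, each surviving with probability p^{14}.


K_14 has (14 − 1)!/2 = 3113510400 labelled Hamiltonian cycles.
For each such Hamiltonian cycle H, let X_H = 1 if all 14 edges of H are present in G. Then P[X_H = 1] = p^{14} = (3/7)^{14} = 4782969/678223072849.
By linearity of expectation: E[X] = Σ_H E[X_H] = 3113510400 · p^{14} = 3113510400 · 4782969/678223072849 = 2127403389196800/96889010407.
Numerically: E[X] ≈ 2.2e+04.

E[X] = 3113510400 · (3/7)^{14} = 2127403389196800/96889010407 ≈ 2.2e+04.


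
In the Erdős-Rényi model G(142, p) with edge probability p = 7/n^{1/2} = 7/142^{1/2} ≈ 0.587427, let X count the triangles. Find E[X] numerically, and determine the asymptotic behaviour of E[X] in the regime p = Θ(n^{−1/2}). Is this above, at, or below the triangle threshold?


Number of potential triangles: C(142, 3) = 467180.
Each occurs with probability p³ ≈ (0.587427)³ ≈ 2.02703666e-01.
By linearity: E[X] = C(142, 3)·p³ ≈ 467180 · 2.02703666e-01 ≈ 94699.098740.
Since α = 1/2 < 1, p = c/n^{1/2} ≫ 1/n is above the triangle threshold p ~ 1/n. Asymptotically E[X] ~ (c³/6)·n^{3(1−α)} = (7³/6)·n^{1.5} → ∞; triangles are abundant w.h.p.

E[X] ≈ 94699.098740; in regime p = Θ(1/n^{1/2}) E[X] diverges (above the triangle threshold p ~ 1/n).


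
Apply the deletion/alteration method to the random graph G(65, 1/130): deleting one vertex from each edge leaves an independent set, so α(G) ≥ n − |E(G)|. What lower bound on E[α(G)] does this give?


E[|E(G)|] = C(65, 2)·p = 2080 · (1/130) = 16.
E[α(G)] ≥ n − E[|E(G)|] = 65 − 16 = 49.
Numerically: ≈ 49.0000.
(This is only a lower bound; the true E[α(G)] may be larger.)

E[α(G)] ≥ 49 ≈ 49.0000.


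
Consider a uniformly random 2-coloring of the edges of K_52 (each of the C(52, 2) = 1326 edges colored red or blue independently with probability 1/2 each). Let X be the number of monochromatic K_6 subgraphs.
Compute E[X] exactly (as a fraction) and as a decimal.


Let X = Σ_S X_S over the C(52, 6) = 20358520 subsets S of size 6, where X_S = 1 if the K_6 on S is monochromatic.
For a fixed S, the K_6 on S has C(6, 2) = 15 edges. P[all 15 edges red] = (1/2)^15, and likewise for blue, so P[monochromatic] = 2·(1/2)^15 = 2^{1 − 15} = 1/16384.
By linearity: E[X] = C(52, 6) · 2^{1 − 15} = 20358520 · 1/16384 = 2544815/2048.
Numerically: E[X] ≈ 1242.58545.

E[X] = C(52,6)·2^(1−C(6,2)) = 2544815/2048 ≈ 1242.58545.


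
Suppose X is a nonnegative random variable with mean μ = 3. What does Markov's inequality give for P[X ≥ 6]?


μ = E[X] = 3, a = 6.
Markov: P[X ≥ 6] ≤ μ/a = (3)/6 = 1/2.
Numerically: ≈ 0.5000.
(Since a = 6 > μ = 3.0000, the bound 1/2 is < 1 and informative.)

P[X ≥ 6] ≤ 1/2 ≈ 0.5000.


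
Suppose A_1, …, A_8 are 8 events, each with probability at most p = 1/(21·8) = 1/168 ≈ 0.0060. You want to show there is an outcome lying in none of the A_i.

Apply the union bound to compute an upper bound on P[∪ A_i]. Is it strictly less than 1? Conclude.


Union bound: P[∪_{i=1}^{8} A_i] ≤ Σ_i P[A_i] ≤ 8·p = 8·(1/168) = 1/21.
Numerically: 1/21 ≈ 0.0476.
Is 1/21 < 1? YES.
Since P[∪ A_i] ≤ 1/21 < 1, the complement has P[∩ A_i^c] ≥ 1 − 1/21 = 20/21 > 0, so some outcome avoids every A_i.

8·p = 1/21 ≈ 0.0476; existence CERTIFIED by the union bound.


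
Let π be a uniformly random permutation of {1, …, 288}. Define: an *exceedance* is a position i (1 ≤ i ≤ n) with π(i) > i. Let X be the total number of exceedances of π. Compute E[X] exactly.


Write X = Σ_{i=1}^{288} X_i, where X_i = 1_{π(i) > i}.
For each fixed i, π(i) is uniform over {1, …, 288} (marginal of a uniform permutation), so P[π(i) > i] = (n − i)/n. Summing: Σ_{i=1}^{288} (n − i)/n = (0 + 1 + … + 287)/288 = 288(288 − 1)/(2·288) = (288 − 1)/2.
Hence E[X] = Σ_{i=1}^{288} (288 − i)/288 = 287/2 ≈ 143.50000.

E[X] = 287/2 = 143.50000.


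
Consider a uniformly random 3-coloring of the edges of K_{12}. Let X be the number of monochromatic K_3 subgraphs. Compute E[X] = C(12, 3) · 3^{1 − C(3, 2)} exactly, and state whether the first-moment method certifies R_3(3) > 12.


E[X] = C(12, 3) · 3^{1 − 3} = 220 · 3^{−2} = 220/9.
As a reduced fraction: E[X] = 220/9 ≈ 24.4444.
Is E[X] < 1? NO.
Since E[X] ≥ 1, the first-moment bound is inconclusive at n = 12; it does NOT by itself certify R_3(3) > 12.

E[X] = 220/9 ≈ 24.4444; E[X] ≥ 1; first-moment method inconclusive here.


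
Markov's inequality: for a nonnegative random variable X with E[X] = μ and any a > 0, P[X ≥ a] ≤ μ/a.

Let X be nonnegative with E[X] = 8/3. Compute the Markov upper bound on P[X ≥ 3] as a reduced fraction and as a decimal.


μ = E[X] = 8/3, a = 3.
Markov: P[X ≥ 3] ≤ μ/a = (8/3)/3 = 8/9.
Numerically: ≈ 0.888889.
(Since a = 3 > μ = 2.666667, the bound 8/9 is < 1 and informative.)

P[X ≥ 3] ≤ 8/9 ≈ 0.888889.


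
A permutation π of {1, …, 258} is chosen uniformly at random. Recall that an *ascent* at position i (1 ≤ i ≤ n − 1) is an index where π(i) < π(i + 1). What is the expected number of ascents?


Write X = Σ X_I over i = 1, …, 257, with X_I the indicator of one ascent.
There are 257 indicators.
For each fixed i, the pair (π(i), π(i+1)) is a uniformly random ordered pair of distinct values from {1, …, 258}; by symmetry P[π(i) < π(i+1)] = 1/2.
By linearity: E[X] = 257 · (1/2) = (258 − 1) · (1/2) = 257/2 ≈ 128.50000.

E[X] = 257/2 = 128.50000.


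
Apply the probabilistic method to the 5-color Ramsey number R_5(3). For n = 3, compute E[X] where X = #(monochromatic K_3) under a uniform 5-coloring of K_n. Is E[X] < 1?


E[X] = C(3, 3) · 5^{1 − 3} = 1 · 5^{−2} = 1/25.
As a reduced fraction: E[X] = 1/25 ≈ 0.0400.
Is E[X] < 1? YES.
Since E[X] < 1, there exists a 5-coloring of K_{3} with no monochromatic K_3; hence R_5(3) > 3.

E[X] = 1/25 ≈ 0.0400; E[X] < 1, so R_5(3) > 3.


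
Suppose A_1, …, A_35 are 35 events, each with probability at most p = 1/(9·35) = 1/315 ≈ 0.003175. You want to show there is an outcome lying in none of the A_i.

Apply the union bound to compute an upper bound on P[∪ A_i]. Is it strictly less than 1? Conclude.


Union bound: P[∪_{i=1}^{35} A_i] ≤ Σ_i P[A_i] ≤ 35·p = 35·(1/315) = 1/9.
Numerically: 1/9 ≈ 0.111111.
Is 1/9 < 1? YES.
Since P[∪ A_i] ≤ 1/9 < 1, the complement has P[∩ A_i^c] ≥ 1 − 1/9 = 8/9 > 0, so some outcome avoids every A_i.

35·p = 1/9 ≈ 0.111111; existence CERTIFIED by the union bound.


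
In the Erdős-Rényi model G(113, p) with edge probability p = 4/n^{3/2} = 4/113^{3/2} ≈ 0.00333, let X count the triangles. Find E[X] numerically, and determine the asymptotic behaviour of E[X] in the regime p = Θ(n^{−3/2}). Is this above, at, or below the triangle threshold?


Number of potential triangles: C(113, 3) = 234136.
Each occurs with probability p³ ≈ (0.00333)³ ≈ 3.692555e-08.
By linearity: E[X] = C(113, 3)·p³ ≈ 234136 · 3.692555e-08 ≈ 0.0086.
Since α = 3/2 > 1, p = c/n^{3/2} = o(1/n) is below the triangle threshold p ~ 1/n. Asymptotically E[X] ~ (c³/6)·n^{3(1−α)} = (4³/6)·n^{-1.5} → 0, so by Markov's inequality G has no triangles w.h.p.

E[X] ≈ 0.0086; in regime p = Θ(1/n^{3/2}) E[X] tends to 0 (below the triangle threshold p ~ 1/n).


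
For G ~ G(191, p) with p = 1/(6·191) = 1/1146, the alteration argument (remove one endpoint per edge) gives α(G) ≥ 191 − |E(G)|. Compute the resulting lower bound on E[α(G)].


E[|E(G)|] = C(191, 2)·p = 18145 · (1/1146) = 95/6.
E[α(G)] ≥ n − E[|E(G)|] = 191 − 95/6 = 1051/6.
Numerically: ≈ 175.16667.
(This is only a lower bound; the true E[α(G)] may be larger.)

E[α(G)] ≥ 1051/6 ≈ 175.16667.


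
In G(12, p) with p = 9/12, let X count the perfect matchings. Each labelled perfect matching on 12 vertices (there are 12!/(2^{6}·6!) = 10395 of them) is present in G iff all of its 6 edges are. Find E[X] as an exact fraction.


K_12 has 12!/(2^{6}·6!) = 10395 labelled perfect matchings.
For each such perfect matching H, let X_H = 1 if all 6 edges of H are present in G. Then P[X_H = 1] = p^{6} = (3/4)^{6} = 729/4096.
By linearity of expectation: E[X] = Σ_H E[X_H] = 10395 · p^{6} = 10395 · 729/4096 = 7577955/4096.
Numerically: E[X] ≈ 1850.

E[X] = 10395 · (3/4)^{6} = 7577955/4096 ≈ 1850.


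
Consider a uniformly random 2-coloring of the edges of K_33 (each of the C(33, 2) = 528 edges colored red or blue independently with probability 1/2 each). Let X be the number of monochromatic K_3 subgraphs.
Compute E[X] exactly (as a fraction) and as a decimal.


Let X = Σ_S X_S over the C(33, 3) = 5456 subsets S of size 3, where X_S = 1 if the K_3 on S is monochromatic.
For a fixed S, the K_3 on S has C(3, 2) = 3 edges. P[all 3 edges red] = (1/2)^3, and likewise for blue, so P[monochromatic] = 2·(1/2)^3 = 2^{1 − 3} = 1/4.
By linearity: E[X] = C(33, 3) · 2^{1 − 3} = 5456 · 1/4 = 1364.
Numerically: E[X] ≈ 1364.00000.

E[X] = C(33,3)·2^(1−C(3,2)) = 1364 ≈ 1364.00000.


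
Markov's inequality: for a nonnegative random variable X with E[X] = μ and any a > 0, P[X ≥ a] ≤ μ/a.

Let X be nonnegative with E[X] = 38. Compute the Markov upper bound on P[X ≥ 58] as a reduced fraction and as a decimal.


μ = E[X] = 38, a = 58.
Markov: P[X ≥ 58] ≤ μ/a = (38)/58 = 19/29.
Numerically: ≈ 0.655.
(Since a = 58 > μ = 38.000, the bound 19/29 is < 1 and informative.)

P[X ≥ 58] ≤ 19/29 ≈ 0.655.


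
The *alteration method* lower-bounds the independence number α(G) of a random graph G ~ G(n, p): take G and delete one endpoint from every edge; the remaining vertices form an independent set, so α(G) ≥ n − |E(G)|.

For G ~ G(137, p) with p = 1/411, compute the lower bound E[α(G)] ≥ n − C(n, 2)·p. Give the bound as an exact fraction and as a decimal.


E[|E(G)|] = C(137, 2)·p = 9316 · (1/411) = 68/3.
E[α(G)] ≥ n − E[|E(G)|] = 137 − 68/3 = 343/3.
Numerically: ≈ 114.3333.
(This is only a lower bound; the true E[α(G)] may be larger.)

E[α(G)] ≥ 343/3 ≈ 114.3333.


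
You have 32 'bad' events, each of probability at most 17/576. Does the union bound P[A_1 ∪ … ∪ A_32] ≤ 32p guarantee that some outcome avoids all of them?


Union bound: P[∪_{i=1}^{32} A_i] ≤ Σ_i P[A_i] ≤ 32·p = 32·(17/576) = 17/18.
Numerically: 17/18 ≈ 0.944444.
Is 17/18 < 1? YES.
Since P[∪ A_i] ≤ 17/18 < 1, the complement has P[∩ A_i^c] ≥ 1 − 17/18 = 1/18 > 0, so some outcome avoids every A_i.

32·p = 17/18 ≈ 0.944444; existence CERTIFIED by the union bound.


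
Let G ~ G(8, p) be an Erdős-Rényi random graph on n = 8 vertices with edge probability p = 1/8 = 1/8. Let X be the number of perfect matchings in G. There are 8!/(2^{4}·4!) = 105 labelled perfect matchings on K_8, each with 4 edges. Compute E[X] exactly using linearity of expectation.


K_8 has 8!/(2^{4}·4!) = 105 labelled perfect matchings.
For each such perfect matching H, let X_H = 1 if all 4 edges of H are present in G. Then P[X_H = 1] = p^{4} = (1/8)^{4} = 1/4096.
Summing the indicators: E[X] = Σ_H E[X_H] = 105 · p^{4} = 105 · 1/4096 = 105/4096.
Numerically: E[X] ≈ 0.02563.

E[X] = 105 · (1/8)^{4} = 105/4096 ≈ 0.02563.


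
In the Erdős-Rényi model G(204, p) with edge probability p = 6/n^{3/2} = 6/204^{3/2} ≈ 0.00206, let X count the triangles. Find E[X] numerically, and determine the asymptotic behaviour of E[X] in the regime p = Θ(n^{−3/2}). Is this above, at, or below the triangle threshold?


Number of potential triangles: C(204, 3) = 1394204.
Each occurs with probability p³ ≈ (0.00206)³ ≈ 8.73209e-09.
By linearity: E[X] = C(204, 3)·p³ ≈ 1394204 · 8.73209e-09 ≈ 0.012.
Since α = 3/2 > 1, p = c/n^{3/2} = o(1/n) is below the triangle threshold p ~ 1/n. Asymptotically E[X] ~ (c³/6)·n^{3(1−α)} = (6³/6)·n^{-1.5} → 0, so by Markov's inequality G has no triangles w.h.p.

E[X] ≈ 0.012; in regime p = Θ(1/n^{3/2}) E[X] tends to 0 (below the triangle threshold p ~ 1/n).


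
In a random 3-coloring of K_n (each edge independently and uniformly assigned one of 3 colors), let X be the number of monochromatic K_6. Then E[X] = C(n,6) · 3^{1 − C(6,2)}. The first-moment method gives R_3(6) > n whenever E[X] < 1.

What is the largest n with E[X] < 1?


We need C(n, 6) · 3^{1 − 15} < 1, i.e. C(n, 6) < 3^{15 − 1} = 4782969.
Check values of n near the boundary:
  n = 37: C(37, 6) = 2324784; 2324784 < 4782969? YES
  n = 38: C(38, 6) = 2760681; 2760681 < 4782969? YES
  n = 39: C(39, 6) = 3262623; 3262623 < 4782969? YES
  n = 40: C(40, 6) = 3838380; 3838380 < 4782969? YES
  n = 41: C(41, 6) = 4496388; 4496388 < 4782969? YES
  n = 42: C(42, 6) = 5245786; 5245786 < 4782969? NO
  n = 43: C(43, 6) = 6096454; 6096454 < 4782969? NO
The largest n with C(n, 6) < 4782969 is n = 41 (where E[X] = 1498796/1594323 ≈ 0.940). Hence R_3(6) > 41, i.e. R_3(6) ≥ 42.

Largest n = 41; hence R_3(6) > 41.


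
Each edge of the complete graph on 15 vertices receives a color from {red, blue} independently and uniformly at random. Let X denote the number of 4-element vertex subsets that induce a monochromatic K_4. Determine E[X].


Let X = Σ_S X_S over the C(15, 4) = 1365 subsets S of size 4, where X_S = 1 if the K_4 on S is monochromatic.
For a fixed S, the K_4 on S has C(4, 2) = 6 edges. P[all 6 edges red] = (1/2)^6, and likewise for blue, so P[monochromatic] = 2·(1/2)^6 = 2^{1 − 6} = 1/32.
By linearity of expectation: E[X] = C(15, 4) · 2^{1 − 6} = 1365 · 1/32 = 1365/32.
Numerically: E[X] ≈ 42.656.

E[X] = C(15,4)·2^(1−C(4,2)) = 1365/32 ≈ 42.656.


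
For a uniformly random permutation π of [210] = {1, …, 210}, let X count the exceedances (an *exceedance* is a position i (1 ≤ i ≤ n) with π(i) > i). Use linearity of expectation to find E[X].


Write X = Σ_{i=1}^{210} X_i, where X_i = 1_{π(i) > i}.
For each fixed i, π(i) is uniform over {1, …, 210} (marginal of a uniform permutation), so P[π(i) > i] = (n − i)/n. Summing: Σ_{i=1}^{210} (n − i)/n = (0 + 1 + … + 209)/210 = 210(210 − 1)/(2·210) = (210 − 1)/2.
Hence E[X] = Σ_{i=1}^{210} (210 − i)/210 = 209/2 ≈ 104.500000.

E[X] = 209/2 = 104.500000.


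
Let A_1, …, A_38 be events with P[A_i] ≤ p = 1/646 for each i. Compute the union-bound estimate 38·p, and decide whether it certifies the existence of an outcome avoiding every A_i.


Union bound: P[∪_{i=1}^{38} A_i] ≤ Σ_i P[A_i] ≤ 38·p = 38·(1/646) = 1/17.
Numerically: 1/17 ≈ 0.05882.
Is 1/17 < 1? YES.
Since P[∪ A_i] ≤ 1/17 < 1, the complement has P[∩ A_i^c] ≥ 1 − 1/17 = 16/17 > 0, so some outcome avoids every A_i.

38·p = 1/17 ≈ 0.05882; existence CERTIFIED by the union bound.


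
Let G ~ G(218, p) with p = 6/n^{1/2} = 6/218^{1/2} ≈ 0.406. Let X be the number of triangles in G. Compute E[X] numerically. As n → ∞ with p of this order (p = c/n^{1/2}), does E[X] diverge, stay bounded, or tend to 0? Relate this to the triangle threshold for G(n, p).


Number of potential triangles: C(218, 3) = 1703016.
Each occurs with probability p³ ≈ (0.406)³ ≈ 6.71072e-02.
By linearity: E[X] = C(218, 3)·p³ ≈ 1703016 · 6.71072e-02 ≈ 114284.607.
Since α = 1/2 < 1, p = c/n^{1/2} ≫ 1/n is above the triangle threshold p ~ 1/n. Asymptotically E[X] ~ (c³/6)·n^{3(1−α)} = (6³/6)·n^{1.5} → ∞; triangles are abundant w.h.p.

E[X] ≈ 114284.607; in regime p = Θ(1/n^{1/2}) E[X] diverges (above the triangle threshold p ~ 1/n).


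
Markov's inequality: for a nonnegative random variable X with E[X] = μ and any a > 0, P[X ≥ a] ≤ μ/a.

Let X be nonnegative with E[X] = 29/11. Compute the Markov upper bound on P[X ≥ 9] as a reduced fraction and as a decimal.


μ = E[X] = 29/11, a = 9.
Markov: P[X ≥ 9] ≤ μ/a = (29/11)/9 = 29/99.
Numerically: ≈ 0.293.
(Since a = 9 > μ = 2.636, the bound 29/99 is < 1 and informative.)

P[X ≥ 9] ≤ 29/99 ≈ 0.293.


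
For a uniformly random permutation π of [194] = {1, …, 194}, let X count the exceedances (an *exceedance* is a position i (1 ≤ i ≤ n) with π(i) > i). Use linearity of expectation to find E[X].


Write X = Σ_{i=1}^{194} X_i, where X_i = 1_{π(i) > i}.
For each fixed i, π(i) is uniform over {1, …, 194} (marginal of a uniform permutation), so P[π(i) > i] = (n − i)/n. Summing: Σ_{i=1}^{194} (n − i)/n = (0 + 1 + … + 193)/194 = 194(194 − 1)/(2·194) = (194 − 1)/2.
Hence E[X] = Σ_{i=1}^{194} (194 − i)/194 = 193/2 ≈ 96.5000.

E[X] = 193/2 = 96.5000.


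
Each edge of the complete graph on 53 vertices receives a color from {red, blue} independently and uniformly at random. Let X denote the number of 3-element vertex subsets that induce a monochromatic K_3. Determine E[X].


Let X = Σ_S X_S over the C(53, 3) = 23426 subsets S of size 3, where X_S = 1 if the K_3 on S is monochromatic.
For a fixed S, the K_3 on S has C(3, 2) = 3 edges. P[all 3 edges red] = (1/2)^3, and likewise for blue, so P[monochromatic] = 2·(1/2)^3 = 2^{1 − 3} = 1/4.
By linearity of expectation: E[X] = C(53, 3) · 2^{1 − 3} = 23426 · 1/4 = 11713/2.
Numerically: E[X] ≈ 5856.500.

E[X] = C(53,3)·2^(1−C(3,2)) = 11713/2 ≈ 5856.500.
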